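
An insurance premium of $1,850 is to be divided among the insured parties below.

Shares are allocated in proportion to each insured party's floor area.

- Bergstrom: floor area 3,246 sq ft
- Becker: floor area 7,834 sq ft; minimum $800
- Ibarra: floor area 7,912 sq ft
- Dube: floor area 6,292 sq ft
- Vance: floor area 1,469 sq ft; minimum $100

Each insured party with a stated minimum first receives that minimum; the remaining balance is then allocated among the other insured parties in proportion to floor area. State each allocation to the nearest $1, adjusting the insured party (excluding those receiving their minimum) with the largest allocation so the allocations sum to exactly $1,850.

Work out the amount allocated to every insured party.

Bergstrom: $177; Becker: $800; Ibarra: $430; Dube: $343; Vance: $100

Fund the minimums — Becker $800; Vance $100. Residual $950.
Residual split over remaining floor area 17,450: Bergstrom 176.72 → $177; Ibarra 430.74 → $431; Dube 342.54 → $343.
Rounding difference −$1 applied to Ibarra → $430.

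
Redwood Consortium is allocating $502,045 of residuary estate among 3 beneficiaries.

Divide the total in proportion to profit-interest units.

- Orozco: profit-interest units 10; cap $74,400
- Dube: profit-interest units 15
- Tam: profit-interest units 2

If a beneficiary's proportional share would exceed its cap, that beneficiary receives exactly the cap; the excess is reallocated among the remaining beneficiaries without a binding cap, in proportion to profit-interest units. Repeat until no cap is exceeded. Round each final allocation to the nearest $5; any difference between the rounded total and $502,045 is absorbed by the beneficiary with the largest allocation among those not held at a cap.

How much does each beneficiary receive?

Total profit-interest units = 27.
Unconstrained shares: Orozco 185,942.59; Dube 278,913.89; Tam 37,188.52.
Capped: Orozco ($74,400); remaining pool $427,645 reallocated over remaining profit-interest units 17.
Shares after redistribution: Dube 377,333.82 → $377,335; Tam 50,311.18 → $50,310.

Orozco: $74,400 · Dube: $377,335 · Tam: $50,310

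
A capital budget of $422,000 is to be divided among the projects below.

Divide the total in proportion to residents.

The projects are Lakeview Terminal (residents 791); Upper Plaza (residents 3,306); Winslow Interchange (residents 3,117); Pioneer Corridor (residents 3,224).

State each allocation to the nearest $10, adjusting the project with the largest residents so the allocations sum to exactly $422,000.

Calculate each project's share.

Lakeview Terminal: $31,980 · Upper Plaza: $133,660 · Winslow Interchange: $126,020 · Pioneer Corridor: $130,340

Sum of residents: 791 + 3,306 + 3,117 + 3,224 = 10,438.
Raw shares: Lakeview Terminal 31,979.50; Upper Plaza 133,658.94; Winslow Interchange 126,017.82; Pioneer Corridor 130,343.74.
After rounding ($10): Lakeview Terminal $31,980; Upper Plaza $133,660; Winslow Interchange $126,020; Pioneer Corridor $130,340. Sum = $422,000.
No rounding difference to absorb.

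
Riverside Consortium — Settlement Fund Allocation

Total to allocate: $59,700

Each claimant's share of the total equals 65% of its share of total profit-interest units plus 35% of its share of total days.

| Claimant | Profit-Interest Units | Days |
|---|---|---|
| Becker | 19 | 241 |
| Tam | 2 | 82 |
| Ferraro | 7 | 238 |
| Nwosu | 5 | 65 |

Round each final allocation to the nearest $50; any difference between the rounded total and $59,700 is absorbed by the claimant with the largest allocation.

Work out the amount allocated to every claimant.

Profit-interest units total 33; days total 626.
Composite weights (65% profit-interest units + 35% days): Becker 0.5090; Tam 0.0852; Ferraro 0.2709; Nwosu 0.1348.
Pro-rata amounts: Becker 30,386.51; Tam 5,088.86; Ferraro 16,175.47; Nwosu 8,049.15.
After rounding ($50): Becker $30,400; Tam $5,100; Ferraro $16,200; Nwosu $8,050. Sum = $59,750.
Difference $59,700 − $59,750 = −$50 applied to largest allocation (Becker): Becker becomes $30,350.

Becker: $30,350; Tam: $5,100; Ferraro: $16,200; Nwosu: $8,050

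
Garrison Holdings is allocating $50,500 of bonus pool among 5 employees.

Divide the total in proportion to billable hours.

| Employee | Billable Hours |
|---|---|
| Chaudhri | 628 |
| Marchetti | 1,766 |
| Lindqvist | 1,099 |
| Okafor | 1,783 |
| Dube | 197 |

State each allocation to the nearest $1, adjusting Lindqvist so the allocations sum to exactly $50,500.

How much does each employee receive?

Chaudhri: $5,795; Marchetti: $16,295; Lindqvist: $10,140; Okafor: $16,452; Dube: $1,818

Billable hours total: 5,473.
Pro-rata amounts: Chaudhri 628/5,473 × $50,500 = 5,794.63; Marchetti 1,766/5,473 × $50,500 = 16,295.08; Lindqvist 1,099/5,473 × $50,500 = 10,140.60; Okafor 1,783/5,473 × $50,500 = 16,451.95; Dube 197/5,473 × $50,500 = 1,817.74.
At nearest $1: Chaudhri $5,795; Marchetti $16,295; Lindqvist $10,141; Okafor $16,452; Dube $1,818. Sum = $50,501.
Difference $50,500 − $50,501 = −$1 applied to Lindqvist: Lindqvist becomes $10,140.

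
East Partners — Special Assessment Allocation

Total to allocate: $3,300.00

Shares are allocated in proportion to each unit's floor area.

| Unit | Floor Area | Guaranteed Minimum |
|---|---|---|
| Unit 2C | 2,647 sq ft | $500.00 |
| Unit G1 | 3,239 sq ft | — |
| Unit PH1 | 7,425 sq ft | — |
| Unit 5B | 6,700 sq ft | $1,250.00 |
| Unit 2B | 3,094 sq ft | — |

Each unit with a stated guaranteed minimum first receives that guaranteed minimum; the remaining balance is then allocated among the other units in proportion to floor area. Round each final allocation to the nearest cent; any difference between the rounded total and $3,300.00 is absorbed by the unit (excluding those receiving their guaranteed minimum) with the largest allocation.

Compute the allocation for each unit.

Unit 2C: $500.00 | Unit G1: $364.91 | Unit PH1: $836.51 | Unit 5B: $1,250.00 | Unit 2B: $348.58

Minimums first: Unit 2C $500.00; Unit 5B $1,250.00. Balance $1,550.00.
Balance split over remaining floor area 13,758: Unit G1 364.9113 → $364.91; Unit PH1 836.5133 → $836.51; Unit 2B 348.5754 → $348.58.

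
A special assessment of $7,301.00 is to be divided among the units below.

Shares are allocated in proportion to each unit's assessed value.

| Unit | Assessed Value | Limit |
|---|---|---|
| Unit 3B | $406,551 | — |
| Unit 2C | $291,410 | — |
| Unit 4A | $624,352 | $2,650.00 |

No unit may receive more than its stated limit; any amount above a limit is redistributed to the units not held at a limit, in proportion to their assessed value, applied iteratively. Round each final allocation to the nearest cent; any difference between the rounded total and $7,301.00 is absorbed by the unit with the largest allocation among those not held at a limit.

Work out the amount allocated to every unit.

Unit 3B: $2,709.13 · Unit 2C: $1,941.87 · Unit 4A: $2,650.00

Combined assessed value = 1,322,313.
Pro-rata shares before constraints: Unit 3B 2,244.7249; Unit 2C 1,608.9870; Unit 4A 3,447.2882.
Capped: Unit 4A ($2,650.00); residual $4,651.00 reallocated over remaining assessed value 697,961.
Shares after redistribution: Unit 3B 2,709.1323 → $2,709.13; Unit 2C 1,941.8677 → $1,941.87.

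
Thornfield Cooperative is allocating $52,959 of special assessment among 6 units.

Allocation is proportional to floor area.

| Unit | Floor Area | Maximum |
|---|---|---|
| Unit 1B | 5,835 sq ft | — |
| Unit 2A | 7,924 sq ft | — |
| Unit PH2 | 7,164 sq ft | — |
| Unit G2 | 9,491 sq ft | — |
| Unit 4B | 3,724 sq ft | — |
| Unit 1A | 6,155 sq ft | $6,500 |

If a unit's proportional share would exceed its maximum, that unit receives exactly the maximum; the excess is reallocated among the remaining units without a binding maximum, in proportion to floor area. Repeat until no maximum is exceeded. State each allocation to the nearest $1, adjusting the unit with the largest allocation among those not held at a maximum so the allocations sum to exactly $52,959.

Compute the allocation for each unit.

Unit 1B: $7,941 · Unit 2A: $10,784 · Unit PH2: $9,750 · Unit G2: $12,916 · Unit 4B: $5,068 · Unit 1A: $6,500

Total floor area = 40,293.
Pro-rata shares before constraints: Unit 1B 7,669.22; Unit 2A 10,414.89; Unit PH2 9,415.98; Unit G2 12,474.47; Unit 4B 4,894.63; Unit 1A 8,089.81.
Held at cap: Unit 1A ($6,500); remaining pool $46,459 reallocated over remaining floor area 34,138.
Remaining shares: Unit 1B 7,940.95 → $7,941; Unit 2A 10,783.91 → $10,784; Unit PH2 9,749.61 → $9,750; Unit G2 12,916.47 → $12,916; Unit 4B 5,068.06 → $5,068.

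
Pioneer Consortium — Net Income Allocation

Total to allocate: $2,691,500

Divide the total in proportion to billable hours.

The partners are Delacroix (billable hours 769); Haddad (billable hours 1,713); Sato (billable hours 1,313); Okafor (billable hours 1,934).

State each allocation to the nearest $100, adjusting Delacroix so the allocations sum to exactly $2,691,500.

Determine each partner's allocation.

Delacroix: $361,200; Haddad: $804,800; Sato: $616,900; Okafor: $908,600

Total billable hours = 5,729.
Raw shares: Delacroix 769/5,729 × $2,691,500 = 361,278.32; Haddad 1,713/5,729 × $2,691,500 = 804,772.12; Sato 1,313/5,729 × $2,691,500 = 616,851.02; Okafor 1,934/5,729 × $2,691,500 = 908,598.53.
Rounded to nearest $100: Delacroix $361,300; Haddad $804,800; Sato $616,900; Okafor $908,600. Sum = $2,691,600.
Difference $2,691,500 − $2,691,600 = −$100 applied to Delacroix: Delacroix becomes $361,200.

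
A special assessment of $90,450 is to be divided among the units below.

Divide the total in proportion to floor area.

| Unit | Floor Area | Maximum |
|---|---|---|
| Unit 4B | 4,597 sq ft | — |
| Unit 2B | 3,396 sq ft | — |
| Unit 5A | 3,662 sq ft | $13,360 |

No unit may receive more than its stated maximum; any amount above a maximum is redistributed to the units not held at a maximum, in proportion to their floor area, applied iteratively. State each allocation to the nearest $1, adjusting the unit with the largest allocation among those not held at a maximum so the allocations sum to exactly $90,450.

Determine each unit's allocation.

Combined floor area = 11,655.
Proportional shares (ignoring caps): Unit 4B 35,675.56; Unit 2B 26,355.06; Unit 5A 28,419.38.
Held at cap: Unit 5A ($13,360); balance $77,090 reallocated over remaining floor area 7,993.
Redistributed shares: Unit 4B 44,336.64 → $44,337; Unit 2B 32,753.36 → $32,753.

Unit 4B: $44,337 · Unit 2B: $32,753 · Unit 5A: $13,360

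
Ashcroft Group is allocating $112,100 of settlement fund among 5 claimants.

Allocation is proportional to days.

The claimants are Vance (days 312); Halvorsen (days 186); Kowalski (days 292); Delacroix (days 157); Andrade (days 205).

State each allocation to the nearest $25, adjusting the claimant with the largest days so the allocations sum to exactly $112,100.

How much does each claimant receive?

Combined days = 312 + 186 + 292 + 157 + 205 = 1,152.
Pro-rata amounts: Vance 30,360.42; Halvorsen 18,099.48; Kowalski 28,414.24; Delacroix 15,277.52; Andrade 19,948.35.
At nearest $25: Vance $30,350; Halvorsen $18,100; Kowalski $28,425; Delacroix $15,275; Andrade $19,950. Sum = $112,100.
Sum already equals the total — no adjustment.

Vance: $30,350; Halvorsen: $18,100; Kowalski: $28,425; Delacroix: $15,275; Andrade: $19,950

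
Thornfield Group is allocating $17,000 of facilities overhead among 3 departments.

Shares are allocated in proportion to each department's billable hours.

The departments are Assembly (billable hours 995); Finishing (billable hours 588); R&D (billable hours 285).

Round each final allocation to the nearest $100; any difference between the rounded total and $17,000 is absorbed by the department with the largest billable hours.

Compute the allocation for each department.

Sum of billable hours: 1,868.
Unrounded shares: Assembly 995/1,868 × $17,000 = 9,055.14; Finishing 588/1,868 × $17,000 = 5,351.18; R&D 285/1,868 × $17,000 = 2,593.68.
After rounding ($100): Assembly $9,100; Finishing $5,400; R&D $2,600. Sum = $17,100.
Difference $17,000 − $17,100 = −$100 applied to largest billable hours (Assembly): Assembly becomes $9,000.

Assembly: $9,000 | Finishing: $5,400 | R&D: $2,600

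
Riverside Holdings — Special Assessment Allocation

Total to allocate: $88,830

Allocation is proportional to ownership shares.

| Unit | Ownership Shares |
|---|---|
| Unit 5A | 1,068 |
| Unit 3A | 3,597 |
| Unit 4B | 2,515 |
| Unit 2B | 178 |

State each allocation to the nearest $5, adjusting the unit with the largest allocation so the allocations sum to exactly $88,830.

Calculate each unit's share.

Unit 5A: $12,895; Unit 3A: $43,420; Unit 4B: $30,365; Unit 2B: $2,150

Ownership shares total: 7,358.
Raw shares: Unit 5A 1,068/7,358 × $88,830 = 12,893.51; Unit 3A 3,597/7,358 × $88,830 = 43,425.05; Unit 4B 2,515/7,358 × $88,830 = 30,362.52; Unit 2B 178/7,358 × $88,830 = 2,148.92.
Rounded to nearest $5: Unit 5A $12,895; Unit 3A $43,425; Unit 4B $30,365; Unit 2B $2,150. Sum = $88,835.
Difference $88,830 − $88,835 = −$5 applied to largest allocation (Unit 3A): Unit 3A becomes $43,420.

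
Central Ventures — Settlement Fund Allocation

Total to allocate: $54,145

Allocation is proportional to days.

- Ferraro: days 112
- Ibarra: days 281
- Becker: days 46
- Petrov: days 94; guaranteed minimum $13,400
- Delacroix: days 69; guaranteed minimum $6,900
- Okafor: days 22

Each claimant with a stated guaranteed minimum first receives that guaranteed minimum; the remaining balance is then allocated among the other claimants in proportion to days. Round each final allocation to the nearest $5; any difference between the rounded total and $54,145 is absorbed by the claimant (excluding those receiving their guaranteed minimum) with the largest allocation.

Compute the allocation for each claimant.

Guaranteed amounts: Petrov $13,400; Delacroix $6,900. Residual $33,845.
Residual split over remaining days 461: Ferraro 8,222.65 → $8,225; Ibarra 20,630.03 → $20,630; Becker 3,377.16 → $3,375; Okafor 1,615.16 → $1,615.

Ferraro: $8,225 · Ibarra: $20,630 · Becker: $3,375 · Petrov: $13,400 · Delacroix: $6,900 · Okafor: $1,615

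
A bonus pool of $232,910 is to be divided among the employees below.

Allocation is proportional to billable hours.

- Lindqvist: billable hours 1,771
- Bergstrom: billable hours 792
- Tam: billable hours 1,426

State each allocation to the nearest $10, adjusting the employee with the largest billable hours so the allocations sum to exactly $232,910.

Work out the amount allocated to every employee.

Sum of billable hours: 1,771 + 792 + 1,426 = 3,989.
Raw shares: Lindqvist 103,405.27; Bergstrom 46,243.35; Tam 83,261.38.
Rounded to nearest $10: Lindqvist $103,410; Bergstrom $46,240; Tam $83,260. Sum = $232,910.
No rounding difference to absorb.

Lindqvist: $103,410 | Bergstrom: $46,240 | Tam: $83,260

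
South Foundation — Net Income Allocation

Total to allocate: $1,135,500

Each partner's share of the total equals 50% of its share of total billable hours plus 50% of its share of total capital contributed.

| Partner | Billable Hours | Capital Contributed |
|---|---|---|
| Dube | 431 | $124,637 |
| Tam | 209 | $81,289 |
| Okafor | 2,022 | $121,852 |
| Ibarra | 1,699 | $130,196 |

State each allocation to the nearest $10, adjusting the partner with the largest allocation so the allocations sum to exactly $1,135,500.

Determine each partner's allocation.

Billable hours total 4,361; capital contributed total 457,974.
Blended shares (50% billable hours + 50% capital contributed): Dube 0.1855; Tam 0.1127; Okafor 0.3649; Ibarra 0.3369.
Pro-rata amounts: Dube 210,623.43; Tam 127,983.21; Okafor 414,300.02; Ibarra 382,593.34.
Rounded to nearest $10: Dube $210,620; Tam $127,980; Okafor $414,300; Ibarra $382,590. Sum = $1,135,490.
Difference $1,135,500 − $1,135,490 = +$10 applied to largest allocation (Okafor): Okafor becomes $414,310.

Dube: $210,620 | Tam: $127,980 | Okafor: $414,310 | Ibarra: $382,590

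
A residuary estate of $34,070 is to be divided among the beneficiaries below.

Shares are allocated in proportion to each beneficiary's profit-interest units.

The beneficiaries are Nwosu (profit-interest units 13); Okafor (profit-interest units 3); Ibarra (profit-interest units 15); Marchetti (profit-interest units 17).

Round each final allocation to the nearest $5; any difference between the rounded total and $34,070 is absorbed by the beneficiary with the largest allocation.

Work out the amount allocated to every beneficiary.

Total profit-interest units = 48.
Unrounded shares: Nwosu 13/48 × $34,070 = 9,227.29; Okafor 3/48 × $34,070 = 2,129.38; Ibarra 15/48 × $34,070 = 10,646.88; Marchetti 17/48 × $34,070 = 12,066.46.
Rounded to nearest $5: Nwosu $9,225; Okafor $2,130; Ibarra $10,645; Marchetti $12,065. Sum = $34,065.
Difference $34,070 − $34,065 = +$5 applied to largest allocation (Marchetti): Marchetti becomes $12,070.

Nwosu: $9,225 | Okafor: $2,130 | Ibarra: $10,645 | Marchetti: $12,070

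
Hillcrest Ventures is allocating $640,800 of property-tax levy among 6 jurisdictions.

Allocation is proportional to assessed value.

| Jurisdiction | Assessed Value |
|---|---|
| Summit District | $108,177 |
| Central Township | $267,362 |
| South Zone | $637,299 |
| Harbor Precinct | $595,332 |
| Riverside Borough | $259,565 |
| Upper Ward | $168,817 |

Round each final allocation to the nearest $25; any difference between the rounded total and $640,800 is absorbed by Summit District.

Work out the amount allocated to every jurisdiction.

Sum of assessed value: 2,036,552.
Unrounded shares: Summit District 108,177/2,036,552 × $640,800 = 34,037.84; Central Township 267,362/2,036,552 × $640,800 = 84,125.31; South Zone 637,299/2,036,552 × $640,800 = 200,525.79; Harbor Precinct 595,332/2,036,552 × $640,800 = 187,320.90; Riverside Borough 259,565/2,036,552 × $640,800 = 81,671.99; Upper Ward 168,817/2,036,552 × $640,800 = 53,118.18.
At nearest $25: Summit District $34,050; Central Township $84,125; South Zone $200,525; Harbor Precinct $187,325; Riverside Borough $81,675; Upper Ward $53,125. Sum = $640,825.
Difference $640,800 − $640,825 = −$25 applied to Summit District: Summit District becomes $34,025.

Summit District: $34,025 | Central Township: $84,125 | South Zone: $200,525 | Harbor Precinct: $187,325 | Riverside Borough: $81,675 | Upper Ward: $53,125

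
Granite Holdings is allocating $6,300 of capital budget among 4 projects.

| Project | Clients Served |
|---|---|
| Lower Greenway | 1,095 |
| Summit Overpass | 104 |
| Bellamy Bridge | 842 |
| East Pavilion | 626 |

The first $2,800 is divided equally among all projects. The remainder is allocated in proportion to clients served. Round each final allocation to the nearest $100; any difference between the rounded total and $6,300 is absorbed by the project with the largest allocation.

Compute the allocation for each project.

Equal tier: $2,800 ÷ 4 = $700 apiece.
Remainder $3,500 by clients served (total 2,667): Lower Greenway 1,437.01 → $1,400; Summit Overpass 136.48 → $100; Bellamy Bridge 1,104.99 → $1,100; East Pavilion 821.52 → $800.
Rounding difference +$100 on remainder applied to Lower Greenway.
Totals: Lower Greenway $700 + $1,500 = $2,200; Summit Overpass $700 + $100 = $800; Bellamy Bridge $700 + $1,100 = $1,800; East Pavilion $700 + $800 = $1,500.

Lower Greenway: $2,200 | Summit Overpass: $800 | Bellamy Bridge: $1,800 | East Pavilion: $1,500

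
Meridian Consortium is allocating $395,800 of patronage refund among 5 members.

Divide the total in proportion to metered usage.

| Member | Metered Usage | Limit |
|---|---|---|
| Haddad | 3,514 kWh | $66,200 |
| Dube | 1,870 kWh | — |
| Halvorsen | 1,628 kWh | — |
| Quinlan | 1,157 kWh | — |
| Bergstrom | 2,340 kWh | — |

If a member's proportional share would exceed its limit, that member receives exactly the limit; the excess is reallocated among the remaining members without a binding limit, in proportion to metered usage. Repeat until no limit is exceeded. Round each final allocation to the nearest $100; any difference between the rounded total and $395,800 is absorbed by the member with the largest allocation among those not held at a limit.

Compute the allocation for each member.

Haddad: $66,200 · Dube: $88,100 · Halvorsen: $76,700 · Quinlan: $54,500 · Bergstrom: $110,300

Metered usage total: 10,509.
Unconstrained shares: Haddad 132,347.63; Dube 70,429.73; Halvorsen 61,315.29; Quinlan 43,576.04; Bergstrom 88,131.32.
Held at cap: Haddad ($66,200); balance $329,600 reallocated over remaining metered usage 6,995.
Redistributed shares: Dube 88,113.22 → $88,100; Halvorsen 76,710.34 → $76,700; Quinlan 54,517.11 → $54,500; Bergstrom 110,259.33 → $110,300.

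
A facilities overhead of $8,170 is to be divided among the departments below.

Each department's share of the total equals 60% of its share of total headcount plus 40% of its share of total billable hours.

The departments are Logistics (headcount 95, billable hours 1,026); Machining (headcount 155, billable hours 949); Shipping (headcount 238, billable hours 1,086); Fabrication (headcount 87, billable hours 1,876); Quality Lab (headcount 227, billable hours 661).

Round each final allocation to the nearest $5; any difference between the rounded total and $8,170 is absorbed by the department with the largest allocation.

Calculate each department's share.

Totals — headcount 802, billable hours 5,598.
Combined weights (60% headcount + 40% billable hours): Logistics 0.1444; Machining 0.1838; Shipping 0.2557; Fabrication 0.1991; Quality Lab 0.2171.
Unrounded shares: Logistics 1,179.62; Machining 1,501.40; Shipping 2,088.69; Fabrication 1,626.93; Quality Lab 1,773.35.
After rounding ($5): Logistics $1,180; Machining $1,500; Shipping $2,090; Fabrication $1,625; Quality Lab $1,775. Sum = $8,170.
Sum already equals the total — no adjustment.

Logistics: $1,180; Machining: $1,500; Shipping: $2,090; Fabrication: $1,625; Quality Lab: $1,775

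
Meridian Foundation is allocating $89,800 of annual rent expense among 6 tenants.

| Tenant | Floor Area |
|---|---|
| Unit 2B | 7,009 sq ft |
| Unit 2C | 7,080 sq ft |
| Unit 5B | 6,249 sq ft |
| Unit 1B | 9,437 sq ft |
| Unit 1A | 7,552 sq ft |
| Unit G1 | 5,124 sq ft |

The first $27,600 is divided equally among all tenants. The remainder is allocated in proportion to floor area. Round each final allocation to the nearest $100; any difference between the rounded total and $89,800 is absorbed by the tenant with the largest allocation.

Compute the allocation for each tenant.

First tranche $27,600 split equally: $4,600 each.
Remainder $62,200 by floor area (total 42,451): Unit 2B 10,269.72 → $10,300; Unit 2C 10,373.75 → $10,400; Unit 5B 9,156.15 → $9,200; Unit 1B 13,827.27 → $13,800; Unit 1A 11,065.33 → $11,100; Unit G1 7,507.78 → $7,500.
Rounding difference −$100 on remainder applied to Unit 1B.
Totals: Unit 2B $4,600 + $10,300 = $14,900; Unit 2C $4,600 + $10,400 = $15,000; Unit 5B $4,600 + $9,200 = $13,800; Unit 1B $4,600 + $13,700 = $18,300; Unit 1A $4,600 + $11,100 = $15,700; Unit G1 $4,600 + $7,500 = $12,100.

Unit 2B: $14,900 | Unit 2C: $15,000 | Unit 5B: $13,800 | Unit 1B: $18,300 | Unit 1A: $15,700 | Unit G1: $12,100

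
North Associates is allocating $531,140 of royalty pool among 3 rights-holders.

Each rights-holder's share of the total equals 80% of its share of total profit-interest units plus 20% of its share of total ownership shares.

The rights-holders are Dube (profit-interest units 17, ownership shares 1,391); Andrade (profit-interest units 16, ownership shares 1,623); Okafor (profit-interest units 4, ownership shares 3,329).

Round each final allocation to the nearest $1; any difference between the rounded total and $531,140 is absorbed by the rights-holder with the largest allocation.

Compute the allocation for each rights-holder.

Totals — profit-interest units 37, ownership shares 6,343.
Blended shares (80% profit-interest units + 20% ownership shares): Dube 0.4114; Andrade 0.3971; Okafor 0.1915.
Unrounded shares: Dube 218,525.30; Andrade 210,926.57; Okafor 101,688.13.
After rounding ($1): Dube $218,525; Andrade $210,927; Okafor $101,688. Sum = $531,140.
Sum already equals the total — no adjustment.

Dube: $218,525 | Andrade: $210,927 | Okafor: $101,688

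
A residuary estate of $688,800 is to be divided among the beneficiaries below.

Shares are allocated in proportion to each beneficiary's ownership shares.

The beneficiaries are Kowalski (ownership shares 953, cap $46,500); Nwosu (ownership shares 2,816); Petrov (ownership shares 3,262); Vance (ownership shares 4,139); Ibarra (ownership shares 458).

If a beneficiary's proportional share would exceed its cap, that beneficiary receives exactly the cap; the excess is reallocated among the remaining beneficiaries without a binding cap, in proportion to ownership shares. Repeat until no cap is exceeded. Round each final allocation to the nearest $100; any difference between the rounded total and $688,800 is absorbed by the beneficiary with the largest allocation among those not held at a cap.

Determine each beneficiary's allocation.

Kowalski: $46,500 · Nwosu: $169,400 · Petrov: $196,300 · Vance: $249,000 · Ibarra: $27,600

Ownership shares total: 11,628.
Proportional shares (ignoring caps): Kowalski 56,452.22; Nwosu 166,809.49; Petrov 193,228.90; Vance 245,179.15; Ibarra 27,130.24.
Held at cap: Kowalski ($46,500); remaining pool $642,300 reallocated over remaining ownership shares 10,675.
Redistributed shares: Nwosu 169,434.83 → $169,400; Petrov 196,270.03 → $196,300; Vance 249,037.91 → $249,000; Ibarra 27,557.23 → $27,600.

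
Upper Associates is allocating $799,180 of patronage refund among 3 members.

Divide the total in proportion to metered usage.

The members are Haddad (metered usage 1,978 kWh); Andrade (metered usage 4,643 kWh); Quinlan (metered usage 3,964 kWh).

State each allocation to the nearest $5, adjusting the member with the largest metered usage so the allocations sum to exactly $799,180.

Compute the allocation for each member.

Haddad: $149,340; Andrade: $350,555; Quinlan: $299,285

Metered usage total: 10,585.
Pro-rata amounts: Haddad 1,978/10,585 × $799,180 = 149,341.34; Andrade 4,643/10,585 × $799,180 = 350,551.98; Quinlan 3,964/10,585 × $799,180 = 299,286.68.
Rounded to nearest $5: Haddad $149,340; Andrade $350,550; Quinlan $299,285. Sum = $799,175.
Difference $799,180 − $799,175 = +$5 applied to largest metered usage (Andrade): Andrade becomes $350,555.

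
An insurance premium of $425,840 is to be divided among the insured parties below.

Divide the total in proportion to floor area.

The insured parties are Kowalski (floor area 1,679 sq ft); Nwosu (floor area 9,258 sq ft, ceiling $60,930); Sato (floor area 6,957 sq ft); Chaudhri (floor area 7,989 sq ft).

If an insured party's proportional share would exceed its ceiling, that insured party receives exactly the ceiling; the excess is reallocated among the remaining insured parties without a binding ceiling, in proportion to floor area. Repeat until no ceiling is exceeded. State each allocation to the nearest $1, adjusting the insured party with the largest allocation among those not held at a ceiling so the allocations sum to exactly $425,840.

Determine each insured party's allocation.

Kowalski: $36,853 | Nwosu: $60,930 | Sato: $152,702 | Chaudhri: $175,355

Total floor area = 25,883.
Unconstrained shares: Kowalski 27,623.74; Nwosu 152,317.22; Sato 114,460.03; Chaudhri 131,439.00.
Cap binds for Nwosu ($60,930); balance $364,910 reallocated over remaining floor area 16,625.
Shares after redistribution: Kowalski 36,853.17 → $36,853; Sato 152,702.49 → $152,702; Chaudhri 175,354.35 → $175,354.
Rounding difference +$1 applied to Chaudhri → $175,355.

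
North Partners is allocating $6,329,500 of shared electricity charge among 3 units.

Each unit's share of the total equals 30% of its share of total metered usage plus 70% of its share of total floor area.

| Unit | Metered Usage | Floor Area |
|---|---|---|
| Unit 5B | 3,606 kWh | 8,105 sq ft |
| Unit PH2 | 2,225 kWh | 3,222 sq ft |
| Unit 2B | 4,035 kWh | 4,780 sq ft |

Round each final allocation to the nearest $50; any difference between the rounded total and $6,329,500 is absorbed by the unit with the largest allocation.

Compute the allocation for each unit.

Unit 5B: $2,923,500; Unit PH2: $1,314,550; Unit 2B: $2,091,450

Metered usage total 9,866; floor area total 16,107.
Composite weights (30% metered usage + 70% floor area): Unit 5B 0.4619; Unit PH2 0.2077; Unit 2B 0.3304.
Proportional shares: Unit 5B 2,923,516.67; Unit PH2 1,314,527.49; Unit 2B 2,091,455.85.
Rounded to nearest $50: Unit 5B $2,923,500; Unit PH2 $1,314,550; Unit 2B $2,091,450. Sum = $6,329,500.
Rounded total matches; no reconciliation needed.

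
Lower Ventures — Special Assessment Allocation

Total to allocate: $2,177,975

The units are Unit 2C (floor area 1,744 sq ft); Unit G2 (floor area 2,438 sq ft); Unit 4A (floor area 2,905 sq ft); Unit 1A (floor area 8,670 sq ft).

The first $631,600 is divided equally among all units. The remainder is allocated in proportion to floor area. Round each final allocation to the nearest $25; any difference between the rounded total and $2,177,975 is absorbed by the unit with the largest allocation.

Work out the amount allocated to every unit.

$631,600 shared equally gives $157,900 per unit.
Remainder $1,546,375 by floor area (total 15,757): Unit 2C 171,154.28 → $171,150; Unit G2 239,262.69 → $239,275; Unit 4A 285,093.57 → $285,100; Unit 1A 850,864.46 → $850,875.
Rounding difference −$25 on remainder applied to Unit 1A.
Totals: Unit 2C $157,900 + $171,150 = $329,050; Unit G2 $157,900 + $239,275 = $397,175; Unit 4A $157,900 + $285,100 = $443,000; Unit 1A $157,900 + $850,850 = $1,008,750.

Unit 2C: $329,050 · Unit G2: $397,175 · Unit 4A: $443,000 · Unit 1A: $1,008,750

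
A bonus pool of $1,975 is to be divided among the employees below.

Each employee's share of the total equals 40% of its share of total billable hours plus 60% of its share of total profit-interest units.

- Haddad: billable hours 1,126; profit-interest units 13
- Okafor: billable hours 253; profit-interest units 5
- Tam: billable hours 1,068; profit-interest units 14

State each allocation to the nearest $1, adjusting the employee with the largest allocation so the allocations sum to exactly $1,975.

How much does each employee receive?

Haddad: $845 | Okafor: $267 | Tam: $863

Billable hours total 2,447; profit-interest units total 32.
Composite weights (40% billable hours + 60% profit-interest units): Haddad 0.4278; Okafor 0.1351; Tam 0.4371.
Unrounded shares: Haddad 844.93; Okafor 266.84; Tam 863.24.
After rounding ($1): Haddad $845; Okafor $267; Tam $863. Sum = $1,975.
Sum already equals the total — no adjustment.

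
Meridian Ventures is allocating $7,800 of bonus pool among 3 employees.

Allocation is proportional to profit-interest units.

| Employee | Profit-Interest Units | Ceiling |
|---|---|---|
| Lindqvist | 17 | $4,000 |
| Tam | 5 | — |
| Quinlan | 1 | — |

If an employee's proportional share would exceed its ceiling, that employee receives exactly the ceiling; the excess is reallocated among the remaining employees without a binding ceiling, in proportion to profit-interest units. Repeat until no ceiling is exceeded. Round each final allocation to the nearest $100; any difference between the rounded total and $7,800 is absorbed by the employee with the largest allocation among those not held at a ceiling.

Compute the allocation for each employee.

Lindqvist: $4,000 | Tam: $3,200 | Quinlan: $600

Sum of profit-interest units: 23.
Unconstrained shares: Lindqvist 5,765.22; Tam 1,695.65; Quinlan 339.13.
Cap binds for Lindqvist ($4,000); residual $3,800 reallocated over remaining profit-interest units 6.
Shares after redistribution: Tam 3,166.67 → $3,200; Quinlan 633.33 → $600.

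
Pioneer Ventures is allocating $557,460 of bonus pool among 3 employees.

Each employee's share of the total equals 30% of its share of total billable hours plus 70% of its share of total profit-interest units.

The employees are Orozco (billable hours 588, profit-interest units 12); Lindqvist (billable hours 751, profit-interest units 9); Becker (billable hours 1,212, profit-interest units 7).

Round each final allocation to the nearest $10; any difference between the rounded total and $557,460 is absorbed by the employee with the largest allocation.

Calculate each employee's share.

Totals — billable hours 2,551, profit-interest units 28.
Combined weights (30% billable hours + 70% profit-interest units): Orozco 0.3691; Lindqvist 0.3133; Becker 0.3175.
Raw shares: Orozco 205,786.00; Lindqvist 174,662.42; Becker 177,011.58.
Rounded to nearest $10: Orozco $205,790; Lindqvist $174,660; Becker $177,010. Sum = $557,460.
Sum already equals the total — no adjustment.

Orozco: $205,790; Lindqvist: $174,660; Becker: $177,010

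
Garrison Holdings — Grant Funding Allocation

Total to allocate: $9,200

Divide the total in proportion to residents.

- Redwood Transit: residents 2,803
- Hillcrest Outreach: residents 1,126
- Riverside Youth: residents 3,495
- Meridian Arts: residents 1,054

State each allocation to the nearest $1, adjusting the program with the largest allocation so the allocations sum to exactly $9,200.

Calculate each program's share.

Redwood Transit: $3,042 | Hillcrest Outreach: $1,222 | Riverside Youth: $3,792 | Meridian Arts: $1,144

Residents total: 8,478.
Raw shares: Redwood Transit 2,803/8,478 × $9,200 = 3,041.71; Hillcrest Outreach 1,126/8,478 × $9,200 = 1,221.89; Riverside Youth 3,495/8,478 × $9,200 = 3,792.64; Meridian Arts 1,054/8,478 × $9,200 = 1,143.76.
After rounding ($1): Redwood Transit $3,042; Hillcrest Outreach $1,222; Riverside Youth $3,793; Meridian Arts $1,144. Sum = $9,201.
Difference $9,200 − $9,201 = −$1 applied to largest allocation (Riverside Youth): Riverside Youth becomes $3,792.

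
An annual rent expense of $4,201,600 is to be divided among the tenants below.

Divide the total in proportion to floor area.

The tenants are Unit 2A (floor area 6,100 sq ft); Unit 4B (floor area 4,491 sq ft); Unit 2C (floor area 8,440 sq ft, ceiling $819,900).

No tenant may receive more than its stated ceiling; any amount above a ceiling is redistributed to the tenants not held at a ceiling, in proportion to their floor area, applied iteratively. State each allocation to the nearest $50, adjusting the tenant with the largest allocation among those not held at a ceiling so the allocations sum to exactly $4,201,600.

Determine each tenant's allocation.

Unit 2A: $1,947,750 · Unit 4B: $1,433,950 · Unit 2C: $819,900

Sum of floor area: 19,031.
Proportional shares (ignoring caps): Unit 2A 1,346,737.43; Unit 4B 991,507.83; Unit 2C 1,863,354.74.
Held at cap: Unit 2C ($819,900); balance $3,381,700 reallocated over remaining floor area 10,591.
Shares after redistribution: Unit 2A 1,947,726.37 → $1,947,750; Unit 4B 1,433,973.63 → $1,433,950.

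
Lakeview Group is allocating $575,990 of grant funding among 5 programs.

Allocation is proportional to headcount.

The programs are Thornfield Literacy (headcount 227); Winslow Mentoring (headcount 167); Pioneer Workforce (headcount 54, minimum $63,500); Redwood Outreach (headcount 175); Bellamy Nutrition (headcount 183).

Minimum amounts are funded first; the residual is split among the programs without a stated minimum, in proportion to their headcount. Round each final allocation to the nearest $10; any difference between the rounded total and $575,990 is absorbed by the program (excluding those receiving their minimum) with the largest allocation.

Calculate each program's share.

Thornfield Literacy: $154,710 · Winslow Mentoring: $113,810 · Pioneer Workforce: $63,500 · Redwood Outreach: $119,260 · Bellamy Nutrition: $124,710

Guaranteed amounts: Pioneer Workforce $63,500. Balance $512,490.
Balance split over remaining headcount 752: Thornfield Literacy 154,701.10 → $154,700; Winslow Mentoring 113,810.94 → $113,810; Redwood Outreach 119,262.97 → $119,260; Bellamy Nutrition 124,714.99 → $124,710.
Rounding difference +$10 applied to Thornfield Literacy → $154,710.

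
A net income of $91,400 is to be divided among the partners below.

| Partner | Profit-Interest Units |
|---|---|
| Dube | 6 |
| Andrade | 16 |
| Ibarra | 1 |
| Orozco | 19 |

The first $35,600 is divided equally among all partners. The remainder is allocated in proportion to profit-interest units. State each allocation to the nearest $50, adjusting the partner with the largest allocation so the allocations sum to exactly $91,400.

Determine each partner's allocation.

Dube: $16,850 · Andrade: $30,150 · Ibarra: $10,250 · Orozco: $34,150

First tranche $35,600 split equally: $8,900 each.
Remainder $55,800 by profit-interest units (total 42): Dube 7,971.43 → $7,950; Andrade 21,257.14 → $21,250; Ibarra 1,328.57 → $1,350; Orozco 25,242.86 → $25,250.
Totals: Dube $8,900 + $7,950 = $16,850; Andrade $8,900 + $21,250 = $30,150; Ibarra $8,900 + $1,350 = $10,250; Orozco $8,900 + $25,250 = $34,150.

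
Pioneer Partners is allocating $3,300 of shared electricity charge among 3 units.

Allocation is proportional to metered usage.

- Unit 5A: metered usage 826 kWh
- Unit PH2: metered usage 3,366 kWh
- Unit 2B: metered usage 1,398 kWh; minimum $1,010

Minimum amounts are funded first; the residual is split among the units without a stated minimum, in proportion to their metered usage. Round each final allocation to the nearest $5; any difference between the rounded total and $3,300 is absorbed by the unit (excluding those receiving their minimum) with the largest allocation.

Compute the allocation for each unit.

Minimums first: Unit 2B $1,010. Balance $2,290.
Balance split over remaining metered usage 4,192: Unit 5A 451.23 → $450; Unit PH2 1,838.77 → $1,840.

Unit 5A: $450 | Unit PH2: $1,840 | Unit 2B: $1,010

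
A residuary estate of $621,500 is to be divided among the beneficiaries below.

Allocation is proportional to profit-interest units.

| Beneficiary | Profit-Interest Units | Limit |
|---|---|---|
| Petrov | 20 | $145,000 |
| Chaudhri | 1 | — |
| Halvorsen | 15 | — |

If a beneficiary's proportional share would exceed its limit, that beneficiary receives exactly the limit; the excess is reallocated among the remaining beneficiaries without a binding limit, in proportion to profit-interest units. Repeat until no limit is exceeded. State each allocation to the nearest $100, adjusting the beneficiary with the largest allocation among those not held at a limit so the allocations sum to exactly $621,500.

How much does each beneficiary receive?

Sum of profit-interest units: 36.
Unconstrained shares: Petrov 345,277.78; Chaudhri 17,263.89; Halvorsen 258,958.33.
Cap binds for Petrov ($145,000); balance $476,500 reallocated over remaining profit-interest units 16.
Shares after redistribution: Chaudhri 29,781.25 → $29,800; Halvorsen 446,718.75 → $446,700.

Petrov: $145,000 · Chaudhri: $29,800 · Halvorsen: $446,700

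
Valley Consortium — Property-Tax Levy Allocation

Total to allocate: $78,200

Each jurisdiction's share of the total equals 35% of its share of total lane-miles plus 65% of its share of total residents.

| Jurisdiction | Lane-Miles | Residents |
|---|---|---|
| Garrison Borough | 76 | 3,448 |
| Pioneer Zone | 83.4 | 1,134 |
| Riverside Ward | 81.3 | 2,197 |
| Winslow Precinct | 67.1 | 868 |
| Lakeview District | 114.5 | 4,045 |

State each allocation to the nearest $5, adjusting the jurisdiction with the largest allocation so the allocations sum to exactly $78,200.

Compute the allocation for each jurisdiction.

Garrison Borough: $19,915 | Pioneer Zone: $10,335 | Riverside Ward: $14,820 | Winslow Precinct: $8,120 | Lakeview District: $25,010

Totals — lane-miles 422.3, residents 11,692.
Combined weights (35% lane-miles + 65% residents): Garrison Borough 0.2547; Pioneer Zone 0.1322; Riverside Ward 0.1895; Winslow Precinct 0.1039; Lakeview District 0.3198.
Unrounded shares: Garrison Borough 19,915.59; Pioneer Zone 10,335.27; Riverside Ward 14,820.47; Winslow Precinct 8,122.43; Lakeview District 25,006.25.
After rounding ($5): Garrison Borough $19,915; Pioneer Zone $10,335; Riverside Ward $14,820; Winslow Precinct $8,120; Lakeview District $25,005. Sum = $78,195.
Difference $78,200 − $78,195 = +$5 applied to largest allocation (Lakeview District): Lakeview District becomes $25,010.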